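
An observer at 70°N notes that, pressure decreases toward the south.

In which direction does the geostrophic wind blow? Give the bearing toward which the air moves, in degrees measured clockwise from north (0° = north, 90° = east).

270°

The pressure-gradient force points toward the south (bearing 180°).
Geostrophic balance: in the Northern Hemisphere the Coriolis force deflects motion to the right, so the geostrophic wind blows 90° to the right of the pressure-gradient force (low pressure on the left).
Rotating 180° by 90° clockwise gives 270° — the wind blows toward the west.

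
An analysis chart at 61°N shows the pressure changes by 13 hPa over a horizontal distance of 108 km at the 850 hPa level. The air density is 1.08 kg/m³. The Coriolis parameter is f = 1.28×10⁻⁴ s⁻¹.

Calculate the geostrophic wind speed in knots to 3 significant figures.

Pressure gradient: |∂P/∂n| = 1300 Pa / 108000 m = 1.20×10⁻² Pa/m
Geostrophic balance (pressure-gradient force = Coriolis force):
V_g = (1/(fρ)) |∂P/∂n| = 1.20×10⁻² / (1.28×10⁻⁴ × 1.08) = 87.1 m/s
Converting: 87.1 m/s × 1.944 = 169 knots

169 knots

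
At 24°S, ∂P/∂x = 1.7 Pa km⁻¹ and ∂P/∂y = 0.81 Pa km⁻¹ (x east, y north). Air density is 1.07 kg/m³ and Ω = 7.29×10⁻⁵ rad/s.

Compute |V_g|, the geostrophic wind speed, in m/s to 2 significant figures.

Coriolis parameter at 24°S:
f = 2Ω sin φ = 2 × 7.29×10⁻⁵ × sin 24° = 5.93×10⁻⁵ s⁻¹
In the Southern Hemisphere f is negative: f = −5.93×10⁻⁵ s⁻¹.
Component geostrophic relations (x east, y north):
u_g = −(1/(fρ)) ∂P/∂y,  v_g = (1/(fρ)) ∂P/∂x
u_g = −(0.81×10⁻³)/(−5.93×10⁻⁵ × 1.07) = 12.8 m/s;  v_g = (1.7×10⁻³)/(−5.93×10⁻⁵ × 1.07) = −26.8 m/s
|V_g| = √(u_g² + v_g²) = 29.7 m/s

30 m/s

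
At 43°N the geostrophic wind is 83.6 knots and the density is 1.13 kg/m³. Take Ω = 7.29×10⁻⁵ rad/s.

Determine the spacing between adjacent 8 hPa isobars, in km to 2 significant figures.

Coriolis parameter at 43°N:
f = 2Ω sin φ = 2 × 7.29×10⁻⁵ × sin 43° = 9.94×10⁻⁵ s⁻¹
Wind speed in SI: 83.6 knots = 43.0 m/s
Geostrophic balance rearranged: |∂P/∂n| = f ρ V_g
|∂P/∂n| = 9.94×10⁻⁵ × 1.13 × 43.0 = 4.83×10⁻³ Pa/m
Isobar spacing: Δn = ΔP/|∂P/∂n| = 800 Pa / 4.83×10⁻³ Pa/m = 165549 m ≈ 170 km

170 km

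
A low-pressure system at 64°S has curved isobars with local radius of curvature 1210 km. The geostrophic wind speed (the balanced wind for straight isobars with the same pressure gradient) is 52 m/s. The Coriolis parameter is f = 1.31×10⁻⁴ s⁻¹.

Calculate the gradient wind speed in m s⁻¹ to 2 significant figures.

Around a low, centrifugal force acts outward with Coriolis, so pressure-gradient force balances both:
(1/ρ)|∂P/∂n| = fV + V²/R  →  V² + fR·V − fR·V_g = 0
With fR = 1.31×10⁻⁴ × 1210×10³ m = 159 m/s:
V = [−fR + √((fR)² + 4 fR V_g)]/2 = [−159 + √(159² + 4×159×52)]/2 = 41.3 m/s
Subgeostrophic (V < V_g = 52 m/s), as expected around a low.

41 m s⁻¹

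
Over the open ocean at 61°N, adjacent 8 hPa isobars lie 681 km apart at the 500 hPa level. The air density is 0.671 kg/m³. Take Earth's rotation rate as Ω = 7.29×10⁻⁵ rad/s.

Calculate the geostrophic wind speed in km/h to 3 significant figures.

49.4 km/h

Coriolis parameter at 61°N:
f = 2Ω sin φ = 2 × 7.29×10⁻⁵ × sin 61° = 1.28×10⁻⁴ s⁻¹
Pressure gradient: |∂P/∂n| = 800 Pa / 681000 m = 1.17×10⁻³ Pa/m
Geostrophic balance (pressure-gradient force = Coriolis force):
V_g = (1/(fρ)) |∂P/∂n| = 1.17×10⁻³ / (1.28×10⁻⁴ × 0.671) = 13.7 m/s
Converting: 13.7 m/s × 3.6 = 49.4 km/h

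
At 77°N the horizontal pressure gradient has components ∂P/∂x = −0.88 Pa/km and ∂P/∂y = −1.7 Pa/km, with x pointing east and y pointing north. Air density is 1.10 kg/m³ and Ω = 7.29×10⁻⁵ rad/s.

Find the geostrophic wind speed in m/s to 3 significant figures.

Coriolis parameter at 77°N:
f = 2Ω sin φ = 2 × 7.29×10⁻⁵ × sin 77° = 1.42×10⁻⁴ s⁻¹
Component geostrophic relations (x east, y north):
u_g = −(1/(fρ)) ∂P/∂y,  v_g = (1/(fρ)) ∂P/∂x
u_g = −(−1.7×10⁻³)/(1.42×10⁻⁴ × 1.10) = 10.9 m/s;  v_g = (−0.88×10⁻³)/(1.42×10⁻⁴ × 1.10) = −5.63 m/s
|V_g| = √(u_g² + v_g²) = 12.2 m/s

12.2 m/s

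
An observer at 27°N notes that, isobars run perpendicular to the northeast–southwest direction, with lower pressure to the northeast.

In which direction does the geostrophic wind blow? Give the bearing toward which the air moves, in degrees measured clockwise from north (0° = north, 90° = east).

135°

The pressure-gradient force points toward the northeast (bearing 045°).
Geostrophic balance: in the Northern Hemisphere the Coriolis force deflects motion to the right, so the geostrophic wind blows 90° to the right of the pressure-gradient force (low pressure on the left).
Rotating 045° by 90° clockwise gives 135° — the wind blows toward the southeast.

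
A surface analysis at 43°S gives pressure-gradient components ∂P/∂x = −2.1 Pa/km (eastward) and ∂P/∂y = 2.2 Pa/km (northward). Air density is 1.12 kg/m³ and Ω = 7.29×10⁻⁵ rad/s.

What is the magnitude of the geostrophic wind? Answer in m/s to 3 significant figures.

Coriolis parameter at 43°S:
f = 2Ω sin φ = 2 × 7.29×10⁻⁵ × sin 43° = 9.94×10⁻⁵ s⁻¹
In the Southern Hemisphere f is negative: f = −9.94×10⁻⁵ s⁻¹.
Component geostrophic relations (x east, y north):
u_g = −(1/(fρ)) ∂P/∂y,  v_g = (1/(fρ)) ∂P/∂x
u_g = −(2.2×10⁻³)/(−9.94×10⁻⁵ × 1.12) = 19.8 m/s;  v_g = (−2.1×10⁻³)/(−9.94×10⁻⁵ × 1.12) = 18.9 m/s
|V_g| = √(u_g² + v_g²) = 27.3 m/s

27.3 m/s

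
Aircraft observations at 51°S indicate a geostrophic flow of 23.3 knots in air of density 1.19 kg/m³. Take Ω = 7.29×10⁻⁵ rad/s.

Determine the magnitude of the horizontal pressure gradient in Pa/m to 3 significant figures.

1.62×10⁻³ Pa/m

Coriolis parameter at 51°S:
f = 2Ω sin φ = 2 × 7.29×10⁻⁵ × sin 51° = 1.13×10⁻⁴ s⁻¹
Wind speed in SI: 23.3 knots = 12.0 m/s
Geostrophic balance rearranged: |∂P/∂n| = f ρ V_g
|∂P/∂n| = 1.13×10⁻⁴ × 1.19 × 12.0 = 1.62×10⁻³ Pa/m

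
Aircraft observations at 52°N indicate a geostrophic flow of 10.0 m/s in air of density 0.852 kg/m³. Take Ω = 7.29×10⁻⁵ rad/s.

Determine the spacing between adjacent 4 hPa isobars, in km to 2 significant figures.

Coriolis parameter at 52°N:
f = 2Ω sin φ = 2 × 7.29×10⁻⁵ × sin 52° = 1.15×10⁻⁴ s⁻¹
Geostrophic balance rearranged: |∂P/∂n| = f ρ V_g
|∂P/∂n| = 1.15×10⁻⁴ × 0.852 × 10.0 = 9.79×10⁻⁴ Pa/m
Isobar spacing: Δn = ΔP/|∂P/∂n| = 400 Pa / 9.79×10⁻⁴ Pa/m = 408630 m ≈ 410 km

410 km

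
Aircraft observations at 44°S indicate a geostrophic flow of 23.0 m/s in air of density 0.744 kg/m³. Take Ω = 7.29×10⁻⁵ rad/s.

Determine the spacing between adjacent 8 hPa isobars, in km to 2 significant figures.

Coriolis parameter at 44°S:
f = 2Ω sin φ = 2 × 7.29×10⁻⁵ × sin 44° = 1.01×10⁻⁴ s⁻¹
Geostrophic balance rearranged: |∂P/∂n| = f ρ V_g
|∂P/∂n| = 1.01×10⁻⁴ × 0.744 × 23.0 = 1.73×10⁻³ Pa/m
Isobar spacing: Δn = ΔP/|∂P/∂n| = 800 Pa / 1.73×10⁻³ Pa/m = 461594 m ≈ 460 km

460 km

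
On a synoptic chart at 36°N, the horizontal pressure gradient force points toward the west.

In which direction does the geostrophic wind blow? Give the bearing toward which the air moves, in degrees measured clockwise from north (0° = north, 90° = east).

The pressure-gradient force points toward the west (bearing 270°).
Geostrophic balance: in the Northern Hemisphere the Coriolis force deflects motion to the right, so the geostrophic wind blows 90° to the right of the pressure-gradient force (low pressure on the left).
Rotating 270° by 90° clockwise gives 000° — the wind blows toward the north.

000°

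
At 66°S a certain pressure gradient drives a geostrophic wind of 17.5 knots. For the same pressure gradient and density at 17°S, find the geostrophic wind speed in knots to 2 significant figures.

55 knots

With the same pressure gradient and density, V_g ∝ 1/f ∝ 1/sin φ.
V₂ = V₁ · sin φ₁ / sin φ₂ = 17.5 × sin 66° / sin 17°
V₂ = 17.5 × 0.9135/0.2924 = 55 knots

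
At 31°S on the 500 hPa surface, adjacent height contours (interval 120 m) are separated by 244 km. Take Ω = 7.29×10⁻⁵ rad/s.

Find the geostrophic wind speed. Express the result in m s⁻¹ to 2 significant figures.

Coriolis parameter at 31°S:
f = 2Ω sin φ = 2 × 7.29×10⁻⁵ × sin 31° = 7.51×10⁻⁵ s⁻¹
Height gradient: |∂Z/∂n| = 120 m / 244000 m = 4.92×10⁻⁴
On a pressure surface, geostrophic balance gives V_g = (g/f)|∂Z/∂n|:
V_g = 9.81 × 4.92×10⁻⁴ / 7.51×10⁻⁵ = 64.2 m/s

64 m s⁻¹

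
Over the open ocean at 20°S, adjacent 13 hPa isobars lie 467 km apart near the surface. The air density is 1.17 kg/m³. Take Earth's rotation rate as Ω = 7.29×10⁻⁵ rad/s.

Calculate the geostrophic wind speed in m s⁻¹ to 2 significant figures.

48 m s⁻¹

Coriolis parameter at 20°S:
f = 2Ω sin φ = 2 × 7.29×10⁻⁵ × sin 20° = 4.99×10⁻⁵ s⁻¹
Pressure gradient: |∂P/∂n| = 1300 Pa / 467000 m = 2.78×10⁻³ Pa/m
Geostrophic balance (pressure-gradient force = Coriolis force):
V_g = (1/(fρ)) |∂P/∂n| = 2.78×10⁻³ / (4.99×10⁻⁵ × 1.17) = 47.7 m/s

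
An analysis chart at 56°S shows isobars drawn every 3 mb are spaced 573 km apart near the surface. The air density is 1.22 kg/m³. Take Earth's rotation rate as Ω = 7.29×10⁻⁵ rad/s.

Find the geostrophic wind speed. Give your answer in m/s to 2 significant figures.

Coriolis parameter at 56°S:
f = 2Ω sin φ = 2 × 7.29×10⁻⁵ × sin 56° = 1.21×10⁻⁴ s⁻¹
Pressure gradient: |∂P/∂n| = 300 Pa / 573000 m = 5.24×10⁻⁴ Pa/m
Geostrophic balance (pressure-gradient force = Coriolis force):
V_g = (1/(fρ)) |∂P/∂n| = 5.24×10⁻⁴ / (1.21×10⁻⁴ × 1.22) = 3.55 m/s

3.6 m/s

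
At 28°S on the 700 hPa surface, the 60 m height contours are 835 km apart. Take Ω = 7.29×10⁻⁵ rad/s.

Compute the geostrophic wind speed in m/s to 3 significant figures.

10.3 m/s

Coriolis parameter at 28°S:
f = 2Ω sin φ = 2 × 7.29×10⁻⁵ × sin 28° = 6.84×10⁻⁵ s⁻¹
Height gradient: |∂Z/∂n| = 60 m / 835000 m = 7.19×10⁻⁵
On a pressure surface, geostrophic balance gives V_g = (g/f)|∂Z/∂n|:
V_g = 9.81 × 7.19×10⁻⁵ / 6.84×10⁻⁵ = 10.3 m/s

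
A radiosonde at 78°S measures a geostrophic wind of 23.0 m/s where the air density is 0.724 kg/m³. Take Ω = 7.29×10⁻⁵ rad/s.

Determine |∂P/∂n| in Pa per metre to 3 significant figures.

2.37×10⁻³ Pa/m

Coriolis parameter at 78°S:
f = 2Ω sin φ = 2 × 7.29×10⁻⁵ × sin 78° = 1.43×10⁻⁴ s⁻¹
Geostrophic balance rearranged: |∂P/∂n| = f ρ V_g
|∂P/∂n| = 1.43×10⁻⁴ × 0.724 × 23.0 = 2.37×10⁻³ Pa/m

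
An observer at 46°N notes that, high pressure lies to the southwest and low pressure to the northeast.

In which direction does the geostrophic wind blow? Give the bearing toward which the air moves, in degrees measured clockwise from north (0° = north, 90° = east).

The pressure-gradient force points toward the northeast (bearing 045°).
Geostrophic balance: in the Northern Hemisphere the Coriolis force deflects motion to the right, so the geostrophic wind blows 90° to the right of the pressure-gradient force (low pressure on the left).
Rotating 045° by 90° clockwise gives 135° — the wind blows toward the southeast.

135°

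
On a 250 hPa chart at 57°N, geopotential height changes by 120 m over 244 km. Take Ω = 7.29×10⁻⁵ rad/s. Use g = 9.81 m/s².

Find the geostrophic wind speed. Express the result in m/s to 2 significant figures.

39 m/s

Coriolis parameter at 57°N:
f = 2Ω sin φ = 2 × 7.29×10⁻⁵ × sin 57° = 1.22×10⁻⁴ s⁻¹
Height gradient: |∂Z/∂n| = 120 m / 244000 m = 4.92×10⁻⁴
On a pressure surface, geostrophic balance gives V_g = (g/f)|∂Z/∂n|:
V_g = 9.81 × 4.92×10⁻⁴ / 1.22×10⁻⁴ = 39.5 m/s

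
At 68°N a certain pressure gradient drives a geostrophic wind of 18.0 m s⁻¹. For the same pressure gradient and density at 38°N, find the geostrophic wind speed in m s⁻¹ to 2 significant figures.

With the same pressure gradient and density, V_g ∝ 1/f ∝ 1/sin φ.
V₂ = V₁ · sin φ₁ / sin φ₂ = 18.0 × sin 68° / sin 38°
V₂ = 18.0 × 0.9272/0.6157 = 27 m s⁻¹

27 m s⁻¹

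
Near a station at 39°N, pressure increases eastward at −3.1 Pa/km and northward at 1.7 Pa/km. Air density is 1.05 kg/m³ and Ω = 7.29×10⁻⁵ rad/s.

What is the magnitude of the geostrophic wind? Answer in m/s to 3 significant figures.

Coriolis parameter at 39°N:
f = 2Ω sin φ = 2 × 7.29×10⁻⁵ × sin 39° = 9.18×10⁻⁵ s⁻¹
Component geostrophic relations (x east, y north):
u_g = −(1/(fρ)) ∂P/∂y,  v_g = (1/(fρ)) ∂P/∂x
u_g = −(1.7×10⁻³)/(9.18×10⁻⁵ × 1.05) = −17.6 m/s;  v_g = (−3.1×10⁻³)/(9.18×10⁻⁵ × 1.05) = −32.2 m/s
|V_g| = √(u_g² + v_g²) = 36.7 m/s

36.7 m/s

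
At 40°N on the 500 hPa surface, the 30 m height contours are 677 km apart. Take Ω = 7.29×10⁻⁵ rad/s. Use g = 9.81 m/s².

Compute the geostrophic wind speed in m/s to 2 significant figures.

Coriolis parameter at 40°N:
f = 2Ω sin φ = 2 × 7.29×10⁻⁵ × sin 40° = 9.37×10⁻⁵ s⁻¹
Height gradient: |∂Z/∂n| = 30 m / 677000 m = 4.43×10⁻⁵
On a pressure surface, geostrophic balance gives V_g = (g/f)|∂Z/∂n|:
V_g = 9.81 × 4.43×10⁻⁵ / 9.37×10⁻⁵ = 4.64 m/s

4.6 m/s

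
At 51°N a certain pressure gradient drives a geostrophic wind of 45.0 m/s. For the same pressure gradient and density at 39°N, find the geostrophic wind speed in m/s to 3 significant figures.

55.6 m/s

With the same pressure gradient and density, V_g ∝ 1/f ∝ 1/sin φ.
V₂ = V₁ · sin φ₁ / sin φ₂ = 45.0 × sin 51° / sin 39°
V₂ = 45.0 × 0.7771/0.6293 = 55.6 m/s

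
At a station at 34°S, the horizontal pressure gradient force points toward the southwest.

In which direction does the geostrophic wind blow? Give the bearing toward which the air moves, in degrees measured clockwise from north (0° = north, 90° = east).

The pressure-gradient force points toward the southwest (bearing 225°).
Geostrophic balance: in the Southern Hemisphere the Coriolis force deflects motion to the left, so the geostrophic wind blows 90° to the left of the pressure-gradient force (low pressure on the right).
Rotating 225° by 90° counterclockwise gives 135° — the wind blows toward the southeast.

135°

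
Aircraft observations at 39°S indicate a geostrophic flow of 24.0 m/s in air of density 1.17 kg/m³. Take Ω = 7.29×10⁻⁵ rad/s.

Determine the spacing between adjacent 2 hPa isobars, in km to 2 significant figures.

78 km

Coriolis parameter at 39°S:
f = 2Ω sin φ = 2 × 7.29×10⁻⁵ × sin 39° = 9.18×10⁻⁵ s⁻¹
Geostrophic balance rearranged: |∂P/∂n| = f ρ V_g
|∂P/∂n| = 9.18×10⁻⁵ × 1.17 × 24.0 = 2.58×10⁻³ Pa/m
Isobar spacing: Δn = ΔP/|∂P/∂n| = 200 Pa / 2.58×10⁻³ Pa/m = 77625 m ≈ 78 km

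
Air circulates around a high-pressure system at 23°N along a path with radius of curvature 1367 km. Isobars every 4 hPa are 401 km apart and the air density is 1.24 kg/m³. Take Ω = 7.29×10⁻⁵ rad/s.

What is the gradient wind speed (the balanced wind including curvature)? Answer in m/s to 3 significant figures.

Coriolis parameter at 23°N:
f = 2Ω sin φ = 2 × 7.29×10⁻⁵ × sin 23° = 5.70×10⁻⁵ s⁻¹
Pressure gradient: |∂P/∂n| = 400 Pa / 401000 m = 9.98×10⁻⁴ Pa/m
Geostrophic speed: V_g = |∂P/∂n|/(fρ) = 9.98×10⁻⁴/(5.70×10⁻⁵ × 1.24) = 14.1 m/s
Around a high, pressure-gradient force acts outward with centrifugal, so Coriolis balances both:
fV = (1/ρ)|∂P/∂n| + V²/R  →  V² − fR·V + fR·V_g = 0
With fR = 5.70×10⁻⁵ × 1367×10³ m = 77.9 m/s:
V = [fR − √((fR)² − 4 fR V_g)]/2 = [77.9 − √(77.9² − 4×77.9×14.1)]/2 = 18.5 m/s
Supergeostrophic (V > V_g = 14.1 m/s), as expected around a high.

18.5 m/s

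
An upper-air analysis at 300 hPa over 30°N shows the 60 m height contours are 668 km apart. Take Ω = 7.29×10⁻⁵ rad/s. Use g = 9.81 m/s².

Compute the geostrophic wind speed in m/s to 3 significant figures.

Coriolis parameter at 30°N:
f = 2Ω sin φ = 2 × 7.29×10⁻⁵ × sin 30° = 7.29×10⁻⁵ s⁻¹
Height gradient: |∂Z/∂n| = 60 m / 668000 m = 8.98×10⁻⁵
On a pressure surface, geostrophic balance gives V_g = (g/f)|∂Z/∂n|:
V_g = 9.81 × 8.98×10⁻⁵ / 7.29×10⁻⁵ = 12.1 m/s

12.1 m/s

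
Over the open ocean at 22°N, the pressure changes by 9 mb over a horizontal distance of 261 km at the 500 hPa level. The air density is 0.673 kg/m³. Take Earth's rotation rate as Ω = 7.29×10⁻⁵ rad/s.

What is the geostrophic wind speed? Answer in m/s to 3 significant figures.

93.8 m/s

Coriolis parameter at 22°N:
f = 2Ω sin φ = 2 × 7.29×10⁻⁵ × sin 22° = 5.46×10⁻⁵ s⁻¹
Pressure gradient: |∂P/∂n| = 900 Pa / 261000 m = 3.45×10⁻³ Pa/m
Geostrophic balance (pressure-gradient force = Coriolis force):
V_g = (1/(fρ)) |∂P/∂n| = 3.45×10⁻³ / (5.46×10⁻⁵ × 0.673) = 93.8 m/s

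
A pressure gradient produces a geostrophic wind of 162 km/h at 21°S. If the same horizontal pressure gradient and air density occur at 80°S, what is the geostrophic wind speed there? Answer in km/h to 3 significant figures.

With the same pressure gradient and density, V_g ∝ 1/f ∝ 1/sin φ.
V₂ = V₁ · sin φ₁ / sin φ₂ = 162 × sin 21° / sin 80°
V₂ = 162 × 0.3584/0.9848 = 59.0 km/h

59.0 km/h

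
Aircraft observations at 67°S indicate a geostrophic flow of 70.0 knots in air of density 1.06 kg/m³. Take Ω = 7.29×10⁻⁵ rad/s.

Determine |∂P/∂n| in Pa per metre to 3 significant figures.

5.12×10⁻³ Pa/m

Coriolis parameter at 67°S:
f = 2Ω sin φ = 2 × 7.29×10⁻⁵ × sin 67° = 1.34×10⁻⁴ s⁻¹
Wind speed in SI: 70.0 knots = 36.0 m/s
Geostrophic balance rearranged: |∂P/∂n| = f ρ V_g
|∂P/∂n| = 1.34×10⁻⁴ × 1.06 × 36.0 = 5.12×10⁻³ Pa/m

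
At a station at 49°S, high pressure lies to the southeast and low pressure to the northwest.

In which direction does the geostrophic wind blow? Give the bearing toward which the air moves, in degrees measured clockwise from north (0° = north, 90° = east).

225°

The pressure-gradient force points toward the northwest (bearing 315°).
Geostrophic balance: in the Southern Hemisphere the Coriolis force deflects motion to the left, so the geostrophic wind blows 90° to the left of the pressure-gradient force (low pressure on the right).
Rotating 315° by 90° counterclockwise gives 225° — the wind blows toward the southwest.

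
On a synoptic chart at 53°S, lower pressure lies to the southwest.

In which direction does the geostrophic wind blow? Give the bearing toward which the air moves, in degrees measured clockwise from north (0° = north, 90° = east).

135°

The pressure-gradient force points toward the southwest (bearing 225°).
Geostrophic balance: in the Southern Hemisphere the Coriolis force deflects motion to the left, so the geostrophic wind blows 90° to the left of the pressure-gradient force (low pressure on the right).
Rotating 225° by 90° counterclockwise gives 135° — the wind blows toward the southeast.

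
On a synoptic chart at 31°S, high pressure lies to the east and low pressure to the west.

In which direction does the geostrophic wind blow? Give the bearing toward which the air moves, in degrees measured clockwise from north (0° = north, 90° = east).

The pressure-gradient force points toward the west (bearing 270°).
Geostrophic balance: in the Southern Hemisphere the Coriolis force deflects motion to the left, so the geostrophic wind blows 90° to the left of the pressure-gradient force (low pressure on the right).
Rotating 270° by 90° counterclockwise gives 180° — the wind blows toward the south.

180°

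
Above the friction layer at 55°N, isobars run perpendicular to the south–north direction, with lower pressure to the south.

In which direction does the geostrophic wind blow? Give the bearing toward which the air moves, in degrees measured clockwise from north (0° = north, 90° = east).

270°

The pressure-gradient force points toward the south (bearing 180°).
Geostrophic balance: in the Northern Hemisphere the Coriolis force deflects motion to the right, so the geostrophic wind blows 90° to the right of the pressure-gradient force (low pressure on the left).
Rotating 180° by 90° clockwise gives 270° — the wind blows toward the west.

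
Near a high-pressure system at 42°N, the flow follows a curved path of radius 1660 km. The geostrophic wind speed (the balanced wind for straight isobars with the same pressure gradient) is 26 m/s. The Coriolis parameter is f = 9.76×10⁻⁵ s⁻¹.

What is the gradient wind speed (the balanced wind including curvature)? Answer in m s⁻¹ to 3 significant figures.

Around a high, pressure-gradient force acts outward with centrifugal, so Coriolis balances both:
fV = (1/ρ)|∂P/∂n| + V²/R  →  V² − fR·V + fR·V_g = 0
With fR = 9.76×10⁻⁵ × 1660×10³ m = 162 m/s:
V = [fR − √((fR)² − 4 fR V_g)]/2 = [162 − √(162² − 4×162×26)]/2 = 32.5 m/s
Supergeostrophic (V > V_g = 26 m/s), as expected around a high.

32.5 m s⁻¹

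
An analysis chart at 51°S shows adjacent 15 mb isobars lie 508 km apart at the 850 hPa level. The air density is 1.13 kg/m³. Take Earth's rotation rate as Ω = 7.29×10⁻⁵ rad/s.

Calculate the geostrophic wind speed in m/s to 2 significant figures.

Coriolis parameter at 51°S:
f = 2Ω sin φ = 2 × 7.29×10⁻⁵ × sin 51° = 1.13×10⁻⁴ s⁻¹
Pressure gradient: |∂P/∂n| = 1500 Pa / 508000 m = 2.95×10⁻³ Pa/m
Geostrophic balance (pressure-gradient force = Coriolis force):
V_g = (1/(fρ)) |∂P/∂n| = 2.95×10⁻³ / (1.13×10⁻⁴ × 1.13) = 23.1 m/s

23 m/s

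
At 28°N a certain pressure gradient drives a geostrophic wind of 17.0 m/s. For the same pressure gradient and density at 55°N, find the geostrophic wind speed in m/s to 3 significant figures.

With the same pressure gradient and density, V_g ∝ 1/f ∝ 1/sin φ.
V₂ = V₁ · sin φ₁ / sin φ₂ = 17.0 × sin 28° / sin 55°
V₂ = 17.0 × 0.4695/0.8192 = 9.74 m/s

9.74 m/s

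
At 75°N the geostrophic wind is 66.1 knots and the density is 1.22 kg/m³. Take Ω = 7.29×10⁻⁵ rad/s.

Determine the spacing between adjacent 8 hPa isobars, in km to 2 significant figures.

140 km

Coriolis parameter at 75°N:
f = 2Ω sin φ = 2 × 7.29×10⁻⁵ × sin 75° = 1.41×10⁻⁴ s⁻¹
Wind speed in SI: 66.1 knots = 34.0 m/s
Geostrophic balance rearranged: |∂P/∂n| = f ρ V_g
|∂P/∂n| = 1.41×10⁻⁴ × 1.22 × 34.0 = 5.84×10⁻³ Pa/m
Isobar spacing: Δn = ΔP/|∂P/∂n| = 800 Pa / 5.84×10⁻³ Pa/m = 136927 m ≈ 140 km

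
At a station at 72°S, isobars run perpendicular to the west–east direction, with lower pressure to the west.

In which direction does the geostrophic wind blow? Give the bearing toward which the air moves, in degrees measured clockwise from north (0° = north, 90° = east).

180°

The pressure-gradient force points toward the west (bearing 270°).
Geostrophic balance: in the Southern Hemisphere the Coriolis force deflects motion to the left, so the geostrophic wind blows 90° to the left of the pressure-gradient force (low pressure on the right).
Rotating 270° by 90° counterclockwise gives 180° — the wind blows toward the south.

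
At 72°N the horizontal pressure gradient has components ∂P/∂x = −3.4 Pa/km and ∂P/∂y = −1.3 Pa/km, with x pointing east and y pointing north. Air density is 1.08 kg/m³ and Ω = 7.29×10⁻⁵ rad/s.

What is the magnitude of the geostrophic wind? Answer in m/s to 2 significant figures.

24 m/s

Coriolis parameter at 72°N:
f = 2Ω sin φ = 2 × 7.29×10⁻⁵ × sin 72° = 1.39×10⁻⁴ s⁻¹
Component geostrophic relations (x east, y north):
u_g = −(1/(fρ)) ∂P/∂y,  v_g = (1/(fρ)) ∂P/∂x
u_g = −(−1.3×10⁻³)/(1.39×10⁻⁴ × 1.08) = 8.68 m/s;  v_g = (−3.4×10⁻³)/(1.39×10⁻⁴ × 1.08) = −22.7 m/s
|V_g| = √(u_g² + v_g²) = 24.3 m/s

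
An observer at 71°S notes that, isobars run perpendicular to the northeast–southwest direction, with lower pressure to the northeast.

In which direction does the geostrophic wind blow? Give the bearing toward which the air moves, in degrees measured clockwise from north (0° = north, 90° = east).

315°

The pressure-gradient force points toward the northeast (bearing 045°).
Geostrophic balance: in the Southern Hemisphere the Coriolis force deflects motion to the left, so the geostrophic wind blows 90° to the left of the pressure-gradient force (low pressure on the right).
Rotating 045° by 90° counterclockwise gives 315° — the wind blows toward the northwest.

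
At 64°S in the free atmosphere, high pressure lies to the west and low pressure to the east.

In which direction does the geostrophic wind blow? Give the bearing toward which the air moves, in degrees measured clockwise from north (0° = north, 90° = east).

000°

The pressure-gradient force points toward the east (bearing 090°).
Geostrophic balance: in the Southern Hemisphere the Coriolis force deflects motion to the left, so the geostrophic wind blows 90° to the left of the pressure-gradient force (low pressure on the right).
Rotating 090° by 90° counterclockwise gives 000° — the wind blows toward the north.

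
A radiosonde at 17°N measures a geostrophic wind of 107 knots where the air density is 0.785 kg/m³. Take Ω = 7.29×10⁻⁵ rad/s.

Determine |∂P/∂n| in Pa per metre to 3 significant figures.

Coriolis parameter at 17°N:
f = 2Ω sin φ = 2 × 7.29×10⁻⁵ × sin 17° = 4.26×10⁻⁵ s⁻¹
Wind speed in SI: 107 knots = 55.0 m/s
Geostrophic balance rearranged: |∂P/∂n| = f ρ V_g
|∂P/∂n| = 4.26×10⁻⁵ × 0.785 × 55.0 = 1.84×10⁻³ Pa/m

1.84×10⁻³ Pa/m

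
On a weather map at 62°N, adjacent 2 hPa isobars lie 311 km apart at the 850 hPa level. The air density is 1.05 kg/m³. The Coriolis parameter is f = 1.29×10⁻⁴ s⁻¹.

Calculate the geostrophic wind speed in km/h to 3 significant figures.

Pressure gradient: |∂P/∂n| = 200 Pa / 311000 m = 6.43×10⁻⁴ Pa/m
Geostrophic balance (pressure-gradient force = Coriolis force):
V_g = (1/(fρ)) |∂P/∂n| = 6.43×10⁻⁴ / (1.29×10⁻⁴ × 1.05) = 4.75 m/s
Converting: 4.75 m/s × 3.6 = 17.1 km/h

17.1 km/h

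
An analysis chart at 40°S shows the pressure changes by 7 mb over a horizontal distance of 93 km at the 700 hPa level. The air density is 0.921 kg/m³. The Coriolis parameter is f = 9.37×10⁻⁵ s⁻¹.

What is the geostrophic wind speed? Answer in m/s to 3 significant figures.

Pressure gradient: |∂P/∂n| = 700 Pa / 93000 m = 7.53×10⁻³ Pa/m
Geostrophic balance (pressure-gradient force = Coriolis force):
V_g = (1/(fρ)) |∂P/∂n| = 7.53×10⁻³ / (9.37×10⁻⁵ × 0.921) = 87.2 m/s

87.2 m/s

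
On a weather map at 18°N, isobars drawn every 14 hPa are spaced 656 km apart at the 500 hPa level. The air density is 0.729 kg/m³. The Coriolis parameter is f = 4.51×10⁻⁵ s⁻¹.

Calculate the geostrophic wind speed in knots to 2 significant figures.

Pressure gradient: |∂P/∂n| = 1400 Pa / 656000 m = 2.13×10⁻³ Pa/m
Geostrophic balance (pressure-gradient force = Coriolis force):
V_g = (1/(fρ)) |∂P/∂n| = 2.13×10⁻³ / (4.51×10⁻⁵ × 0.729) = 64.9 m/s
Converting: 64.9 m/s × 1.944 = 130 knots

130 knots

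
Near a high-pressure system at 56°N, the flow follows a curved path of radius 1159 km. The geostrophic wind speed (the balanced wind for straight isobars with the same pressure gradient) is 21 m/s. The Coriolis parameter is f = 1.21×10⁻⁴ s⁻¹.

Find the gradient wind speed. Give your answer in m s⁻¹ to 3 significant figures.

25.7 m s⁻¹

Around a high, pressure-gradient force acts outward with centrifugal, so Coriolis balances both:
fV = (1/ρ)|∂P/∂n| + V²/R  →  V² − fR·V + fR·V_g = 0
With fR = 1.21×10⁻⁴ × 1159×10³ m = 140 m/s:
V = [fR − √((fR)² − 4 fR V_g)]/2 = [140 − √(140² − 4×140×21)]/2 = 25.7 m/s
Supergeostrophic (V > V_g = 21 m/s), as expected around a high.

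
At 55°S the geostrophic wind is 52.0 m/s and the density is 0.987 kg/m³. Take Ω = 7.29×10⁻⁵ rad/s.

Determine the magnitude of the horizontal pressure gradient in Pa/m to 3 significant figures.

Coriolis parameter at 55°S:
f = 2Ω sin φ = 2 × 7.29×10⁻⁵ × sin 55° = 1.19×10⁻⁴ s⁻¹
Geostrophic balance rearranged: |∂P/∂n| = f ρ V_g
|∂P/∂n| = 1.19×10⁻⁴ × 0.987 × 52.0 = 6.13×10⁻³ Pa/m

6.13×10⁻³ Pa/m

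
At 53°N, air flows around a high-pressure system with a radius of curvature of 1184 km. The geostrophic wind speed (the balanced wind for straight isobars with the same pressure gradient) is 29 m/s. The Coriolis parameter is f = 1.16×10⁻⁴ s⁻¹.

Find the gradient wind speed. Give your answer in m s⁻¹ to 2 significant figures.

42 m s⁻¹

Around a high, pressure-gradient force acts outward with centrifugal, so Coriolis balances both:
fV = (1/ρ)|∂P/∂n| + V²/R  →  V² − fR·V + fR·V_g = 0
With fR = 1.16×10⁻⁴ × 1184×10³ m = 137 m/s:
V = [fR − √((fR)² − 4 fR V_g)]/2 = [137 − √(137² − 4×137×29)]/2 = 41.6 m/s
Supergeostrophic (V > V_g = 29 m/s), as expected around a high.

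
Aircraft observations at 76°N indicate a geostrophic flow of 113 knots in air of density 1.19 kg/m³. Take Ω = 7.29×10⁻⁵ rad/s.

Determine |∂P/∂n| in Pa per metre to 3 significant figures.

Coriolis parameter at 76°N:
f = 2Ω sin φ = 2 × 7.29×10⁻⁵ × sin 76° = 1.41×10⁻⁴ s⁻¹
Wind speed in SI: 113 knots = 58.1 m/s
Geostrophic balance rearranged: |∂P/∂n| = f ρ V_g
|∂P/∂n| = 1.41×10⁻⁴ × 1.19 × 58.1 = 9.79×10⁻³ Pa/m

9.79×10⁻³ Pa/m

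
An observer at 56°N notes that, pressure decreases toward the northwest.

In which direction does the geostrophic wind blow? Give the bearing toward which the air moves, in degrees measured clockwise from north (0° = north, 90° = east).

045°

The pressure-gradient force points toward the northwest (bearing 315°).
Geostrophic balance: in the Northern Hemisphere the Coriolis force deflects motion to the right, so the geostrophic wind blows 90° to the right of the pressure-gradient force (low pressure on the left).
Rotating 315° by 90° clockwise gives 045° — the wind blows toward the northeast.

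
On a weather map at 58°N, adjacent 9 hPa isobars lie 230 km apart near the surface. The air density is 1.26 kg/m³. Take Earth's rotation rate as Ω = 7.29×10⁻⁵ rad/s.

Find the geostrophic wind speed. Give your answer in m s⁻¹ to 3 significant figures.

Coriolis parameter at 58°N:
f = 2Ω sin φ = 2 × 7.29×10⁻⁵ × sin 58° = 1.24×10⁻⁴ s⁻¹
Pressure gradient: |∂P/∂n| = 900 Pa / 230000 m = 3.91×10⁻³ Pa/m
Geostrophic balance (pressure-gradient force = Coriolis force):
V_g = (1/(fρ)) |∂P/∂n| = 3.91×10⁻³ / (1.24×10⁻⁴ × 1.26) = 25.1 m/s

25.1 m s⁻¹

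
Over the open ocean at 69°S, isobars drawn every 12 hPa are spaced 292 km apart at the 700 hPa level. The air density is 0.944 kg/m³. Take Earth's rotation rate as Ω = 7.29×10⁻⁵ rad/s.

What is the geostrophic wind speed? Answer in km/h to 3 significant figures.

Coriolis parameter at 69°S:
f = 2Ω sin φ = 2 × 7.29×10⁻⁵ × sin 69° = 1.36×10⁻⁴ s⁻¹
Pressure gradient: |∂P/∂n| = 1200 Pa / 292000 m = 4.11×10⁻³ Pa/m
Geostrophic balance (pressure-gradient force = Coriolis force):
V_g = (1/(fρ)) |∂P/∂n| = 4.11×10⁻³ / (1.36×10⁻⁴ × 0.944) = 32.0 m/s
Converting: 32.0 m/s × 3.6 = 115 km/h

115 km/h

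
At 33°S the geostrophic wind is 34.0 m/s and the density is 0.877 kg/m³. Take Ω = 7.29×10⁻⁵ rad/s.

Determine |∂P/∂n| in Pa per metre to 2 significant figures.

2.4×10⁻³ Pa/m

Coriolis parameter at 33°S:
f = 2Ω sin φ = 2 × 7.29×10⁻⁵ × sin 33° = 7.94×10⁻⁵ s⁻¹
Geostrophic balance rearranged: |∂P/∂n| = f ρ V_g
|∂P/∂n| = 7.94×10⁻⁵ × 0.877 × 34.0 = 2.37×10⁻³ Pa/m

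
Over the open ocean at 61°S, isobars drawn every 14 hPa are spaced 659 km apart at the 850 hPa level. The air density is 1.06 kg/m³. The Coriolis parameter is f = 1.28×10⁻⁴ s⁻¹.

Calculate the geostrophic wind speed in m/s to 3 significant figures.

Pressure gradient: |∂P/∂n| = 1400 Pa / 659000 m = 2.12×10⁻³ Pa/m
Geostrophic balance (pressure-gradient force = Coriolis force):
V_g = (1/(fρ)) |∂P/∂n| = 2.12×10⁻³ / (1.28×10⁻⁴ × 1.06) = 15.7 m/s

15.7 m/s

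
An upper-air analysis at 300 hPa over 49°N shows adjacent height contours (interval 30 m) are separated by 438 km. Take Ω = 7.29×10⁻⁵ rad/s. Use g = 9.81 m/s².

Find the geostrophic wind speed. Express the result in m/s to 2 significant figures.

Coriolis parameter at 49°N:
f = 2Ω sin φ = 2 × 7.29×10⁻⁵ × sin 49° = 1.10×10⁻⁴ s⁻¹
Height gradient: |∂Z/∂n| = 30 m / 438000 m = 6.85×10⁻⁵
On a pressure surface, geostrophic balance gives V_g = (g/f)|∂Z/∂n|:
V_g = 9.81 × 6.85×10⁻⁵ / 1.10×10⁻⁴ = 6.11 m/s

6.1 m/s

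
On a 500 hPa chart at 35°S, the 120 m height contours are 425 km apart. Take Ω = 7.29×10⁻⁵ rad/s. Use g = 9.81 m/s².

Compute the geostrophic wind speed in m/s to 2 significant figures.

33 m/s

Coriolis parameter at 35°S:
f = 2Ω sin φ = 2 × 7.29×10⁻⁵ × sin 35° = 8.36×10⁻⁵ s⁻¹
Height gradient: |∂Z/∂n| = 120 m / 425000 m = 2.82×10⁻⁴
On a pressure surface, geostrophic balance gives V_g = (g/f)|∂Z/∂n|:
V_g = 9.81 × 2.82×10⁻⁴ / 8.36×10⁻⁵ = 33.1 m/s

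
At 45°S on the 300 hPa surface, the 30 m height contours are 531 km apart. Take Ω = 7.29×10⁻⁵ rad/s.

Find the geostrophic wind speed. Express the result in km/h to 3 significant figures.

Coriolis parameter at 45°S:
f = 2Ω sin φ = 2 × 7.29×10⁻⁵ × sin 45° = 1.03×10⁻⁴ s⁻¹
Height gradient: |∂Z/∂n| = 30 m / 531000 m = 5.65×10⁻⁵
On a pressure surface, geostrophic balance gives V_g = (g/f)|∂Z/∂n|:
V_g = 9.81 × 5.65×10⁻⁵ / 1.03×10⁻⁴ = 5.38 m/s
Converting: 5.38 m/s × 3.6 = 19.4 km/h

19.4 km/h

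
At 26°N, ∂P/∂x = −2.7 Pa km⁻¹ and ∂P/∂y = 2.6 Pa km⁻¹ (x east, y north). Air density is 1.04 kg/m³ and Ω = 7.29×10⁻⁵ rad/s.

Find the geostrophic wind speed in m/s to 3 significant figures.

56.4 m/s

Coriolis parameter at 26°N:
f = 2Ω sin φ = 2 × 7.29×10⁻⁵ × sin 26° = 6.39×10⁻⁵ s⁻¹
Component geostrophic relations (x east, y north):
u_g = −(1/(fρ)) ∂P/∂y,  v_g = (1/(fρ)) ∂P/∂x
u_g = −(2.6×10⁻³)/(6.39×10⁻⁵ × 1.04) = −39.1 m/s;  v_g = (−2.7×10⁻³)/(6.39×10⁻⁵ × 1.04) = −40.6 m/s
|V_g| = √(u_g² + v_g²) = 56.4 m/s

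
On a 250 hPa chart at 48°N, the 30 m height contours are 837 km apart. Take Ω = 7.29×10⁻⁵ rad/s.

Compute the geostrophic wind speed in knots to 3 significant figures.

Coriolis parameter at 48°N:
f = 2Ω sin φ = 2 × 7.29×10⁻⁵ × sin 48° = 1.08×10⁻⁴ s⁻¹
Height gradient: |∂Z/∂n| = 30 m / 837000 m = 3.58×10⁻⁵
On a pressure surface, geostrophic balance gives V_g = (g/f)|∂Z/∂n|:
V_g = 9.81 × 3.58×10⁻⁵ / 1.08×10⁻⁴ = 3.25 m/s
Converting: 3.25 m/s × 1.944 = 6.31 knots

6.31 knots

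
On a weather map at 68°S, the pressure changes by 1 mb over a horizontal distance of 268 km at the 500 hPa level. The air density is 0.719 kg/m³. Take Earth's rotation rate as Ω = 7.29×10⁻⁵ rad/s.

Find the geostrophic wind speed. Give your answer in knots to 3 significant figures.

7.46 knots

Coriolis parameter at 68°S:
f = 2Ω sin φ = 2 × 7.29×10⁻⁵ × sin 68° = 1.35×10⁻⁴ s⁻¹
Pressure gradient: |∂P/∂n| = 100 Pa / 268000 m = 3.73×10⁻⁴ Pa/m
Geostrophic balance (pressure-gradient force = Coriolis force):
V_g = (1/(fρ)) |∂P/∂n| = 3.73×10⁻⁴ / (1.35×10⁻⁴ × 0.719) = 3.84 m/s
Converting: 3.84 m/s × 1.944 = 7.46 knots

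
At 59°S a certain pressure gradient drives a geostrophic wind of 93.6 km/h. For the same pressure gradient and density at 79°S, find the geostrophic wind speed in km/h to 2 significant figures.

82 km/h

With the same pressure gradient and density, V_g ∝ 1/f ∝ 1/sin φ.
V₂ = V₁ · sin φ₁ / sin φ₂ = 93.6 × sin 59° / sin 79°
V₂ = 93.6 × 0.8572/0.9816 = 82 km/h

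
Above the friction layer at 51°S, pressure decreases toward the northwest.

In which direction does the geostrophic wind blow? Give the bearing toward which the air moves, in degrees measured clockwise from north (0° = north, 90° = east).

The pressure-gradient force points toward the northwest (bearing 315°).
Geostrophic balance: in the Southern Hemisphere the Coriolis force deflects motion to the left, so the geostrophic wind blows 90° to the left of the pressure-gradient force (low pressure on the right).
Rotating 315° by 90° counterclockwise gives 225° — the wind blows toward the southwest.

225°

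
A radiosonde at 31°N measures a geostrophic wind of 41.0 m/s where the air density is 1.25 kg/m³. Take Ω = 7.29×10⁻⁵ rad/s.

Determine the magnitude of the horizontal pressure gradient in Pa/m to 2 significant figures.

3.8×10⁻³ Pa/m

Coriolis parameter at 31°N:
f = 2Ω sin φ = 2 × 7.29×10⁻⁵ × sin 31° = 7.51×10⁻⁵ s⁻¹
Geostrophic balance rearranged: |∂P/∂n| = f ρ V_g
|∂P/∂n| = 7.51×10⁻⁵ × 1.25 × 41.0 = 3.85×10⁻³ Pa/m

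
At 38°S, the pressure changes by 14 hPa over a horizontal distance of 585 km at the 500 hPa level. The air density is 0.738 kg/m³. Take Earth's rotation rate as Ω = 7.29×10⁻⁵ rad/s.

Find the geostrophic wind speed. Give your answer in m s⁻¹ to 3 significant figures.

36.1 m s⁻¹

Coriolis parameter at 38°S:
f = 2Ω sin φ = 2 × 7.29×10⁻⁵ × sin 38° = 8.98×10⁻⁵ s⁻¹
Pressure gradient: |∂P/∂n| = 1400 Pa / 585000 m = 2.39×10⁻³ Pa/m
Geostrophic balance (pressure-gradient force = Coriolis force):
V_g = (1/(fρ)) |∂P/∂n| = 2.39×10⁻³ / (8.98×10⁻⁵ × 0.738) = 36.1 m/s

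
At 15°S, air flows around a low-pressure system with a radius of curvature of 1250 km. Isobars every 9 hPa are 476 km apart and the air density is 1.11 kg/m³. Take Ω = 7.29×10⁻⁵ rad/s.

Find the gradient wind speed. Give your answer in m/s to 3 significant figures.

Coriolis parameter at 15°S:
f = 2Ω sin φ = 2 × 7.29×10⁻⁵ × sin 15° = 3.77×10⁻⁵ s⁻¹
Pressure gradient: |∂P/∂n| = 900 Pa / 476000 m = 1.89×10⁻³ Pa/m
Geostrophic speed: V_g = |∂P/∂n|/(fρ) = 1.89×10⁻³/(3.77×10⁻⁵ × 1.11) = 45.1 m/s
Around a low, centrifugal force acts outward with Coriolis, so pressure-gradient force balances both:
(1/ρ)|∂P/∂n| = fV + V²/R  →  V² + fR·V − fR·V_g = 0
With fR = 3.77×10⁻⁵ × 1250×10³ m = 47.2 m/s:
V = [−fR + √((fR)² + 4 fR V_g)]/2 = [−47.2 + √(47.2² + 4×47.2×45.1)]/2 = 28.2 m/s
Subgeostrophic (V < V_g = 45.1 m/s), as expected around a low.

28.2 m/s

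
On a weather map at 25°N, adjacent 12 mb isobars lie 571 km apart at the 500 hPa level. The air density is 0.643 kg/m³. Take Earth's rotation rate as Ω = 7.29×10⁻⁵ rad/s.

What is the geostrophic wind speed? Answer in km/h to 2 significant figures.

190 km/h

Coriolis parameter at 25°N:
f = 2Ω sin φ = 2 × 7.29×10⁻⁵ × sin 25° = 6.16×10⁻⁵ s⁻¹
Pressure gradient: |∂P/∂n| = 1200 Pa / 571000 m = 2.10×10⁻³ Pa/m
Geostrophic balance (pressure-gradient force = Coriolis force):
V_g = (1/(fρ)) |∂P/∂n| = 2.10×10⁻³ / (6.16×10⁻⁵ × 0.643) = 53.0 m/s
Converting: 53.0 m/s × 3.6 = 190 km/h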